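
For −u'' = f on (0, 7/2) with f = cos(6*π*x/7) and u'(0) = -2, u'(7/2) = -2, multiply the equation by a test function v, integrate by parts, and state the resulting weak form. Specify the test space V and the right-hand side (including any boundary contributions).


V = H^1(0, 7/2) (v unrestricted at boundary; u is determined up to an additive constant); weak form: ∫_0^7/2 u'v' dx = ∫_0^7/2 (cos(6*π*x/7)) v dx − 2·v(7/2) + 2·v(0) for all v ∈ V.

Multiply both sides by a test function v and integrate from 0 to 7/2:
  ∫_0^7/2 −u''(x) v(x) dx = ∫_0^7/2 f(x) v(x) dx.
Integrate the LHS by parts once:
  ∫_0^7/2 −u'' v dx = −[u'(x) v(x)]_0^7/2 + ∫_0^7/2 u'(x) v'(x) dx.
Thus ∫_0^7/2 u'(x) v'(x) dx = ∫_0^7/2 f(x) v(x) dx + [u'(x) v(x)]_0^7/2.
Choose V so that boundary terms are either known or forced to vanish.
u has inhomogeneous Neumann u'(0) = -2, u'(7/2) = -2. [u' v]_0^7/2 = (-2)·v(7/2) − (-2)·v(0) = − 2·v(7/2) + 2·v(0). Take V = H^1(0, 7/2); boundary term becomes part of RHS.
Weak formulation: find u (satisfying any essential BC) such that ∫_0^7/2 u'(x) v'(x) dx = ∫_0^7/2 f v dx − 2·v(7/2) + 2·v(0) for all v ∈ V (Neumann data are natural BCs: they enter the RHS as boundary terms).
Substituting f(x) = cos(6*π*x/7), the right-hand side is ∫_0^7/2 (cos(6*π*x/7)) v dx − 2·v(7/2) + 2·v(0).
Compatibility check (pure Neumann): taking v ≡ 1 ∈ V gives 0 = ∫_0^7/2 f dx + (-2) − (-2), i.e. ∫_0^7/2 f dx must equal u'(0) − u'(7/2) = 0. Indeed ∫_0^7/2 (cos(6*π*x/7)) dx = 0, so the data are compatible. The solution is then unique only up to an additive constant (fix it e.g. by requiring ∫_0^7/2 u dx = 0).


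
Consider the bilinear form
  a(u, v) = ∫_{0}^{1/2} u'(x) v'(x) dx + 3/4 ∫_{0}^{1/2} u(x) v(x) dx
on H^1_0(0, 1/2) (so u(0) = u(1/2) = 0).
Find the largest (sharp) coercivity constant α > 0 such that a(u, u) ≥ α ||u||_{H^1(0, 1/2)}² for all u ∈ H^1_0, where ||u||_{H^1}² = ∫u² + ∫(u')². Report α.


α = (3 + 16*π^2)/(4*(1 + 4*π^2))

Coercivity of a(·,·) on H^1_0(0, 1/2) means a(u, u) ≥ α ||u||_{H^1}² for every u ∈ H^1_0.
The interval has length L = 1/2, and Poincaré/coercivity depend only on L. Here a(u, u) = ∫(u')² + (3/4)·∫u².
Here 0 < c = 3/4 < 1. The condition a(u,u) ≥ α||u||_{H^1}² reads (1−α)∫(u')² ≥ (α−c)∫u². Any admissible α is ≤ 1 (rapidly oscillating u have ∫u²/∫(u')² → 0), and α = 1 would force 0 ≥ (1−c)∫u², impossible since c < 1; so 1−α > 0. By the sharp Poincaré inequality on H^1_0 of an interval of length L, ∫(u')² ≥ (π/L)²∫u² with equality for the first sine mode sin(π(x−x₀)/L) (x₀ the left endpoint), so the inequality holds for all u iff (1−α)(π/L)² ≥ α − c, i.e. α ≤ ((π/L)² + c)/((π/L)² + 1) = (1 + c(L/π)²)/(1 + (L/π)²). With (π/L)² = 4*π^2 and c = 3/4, the largest admissible constant is α = ((π/L)² + c)/((π/L)² + 1).
Simplifying, α = (3 + 16*π^2)/(4*(1 + 4*π^2)).


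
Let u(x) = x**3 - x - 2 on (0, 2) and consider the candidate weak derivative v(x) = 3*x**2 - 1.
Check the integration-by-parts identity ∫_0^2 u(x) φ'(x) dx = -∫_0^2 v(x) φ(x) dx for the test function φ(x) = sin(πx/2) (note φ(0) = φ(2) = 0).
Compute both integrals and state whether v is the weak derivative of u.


LHS = -20/π + 96/π^3, RHS = -20/π + 96/π^3. Yes, v = u' weakly.

u(x) = x**3 - x - 2, classical derivative u'(x) = 3*x**2 - 1.
φ(x) = sin(πx/2), so φ'(x) = π*cos(π*x/2)/2.
Note φ(0) = φ(2) = 0, so the boundary term u·φ vanishes.
LHS = ∫_0^2 u(x) φ'(x) dx = ∫_0^2 (π*x^3*cos(π*x/2)/2 - π*x*cos(π*x/2)/2 - π*cos(π*x/2)) dx. Term by term:
  ∫_0^2 -π*cos(π*x/2) dx = 0;  ∫_0^2 π*x^3*cos(π*x/2)/2 dx = -24/π + 96/π^3;  ∫_0^2 -π*x*cos(π*x/2)/2 dx = 4/π.
Sum: 0 + -24/π + 96/π^3 + 4/π = -20/π + 96/π^3.
So LHS = -20/π + 96/π^3.
∫_0^2 v(x) φ(x) dx = ∫_0^2 (3*x^2*sin(π*x/2) - sin(π*x/2)) dx. Term by term:
  ∫_0^2 -sin(π*x/2) dx = -4/π;  ∫_0^2 3*x^2*sin(π*x/2) dx = -96/π^3 + 24/π.
Sum: -4/π + -96/π^3 + 24/π = -96/π^3 + 20/π.
So RHS = -∫_0^2 v(x) φ(x) dx = -20/π + 96/π^3.
LHS = RHS, so the identity holds for this test φ.
Moreover u is smooth here and v(x) = u'(x) = 3*x**2 - 1 pointwise, so the identity holds for every test function. Hence v is the weak derivative of u.


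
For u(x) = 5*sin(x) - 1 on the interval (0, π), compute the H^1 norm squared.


||u||_{H^1(0,π)}^2 = -20 + 26*π

u'(x) = 5*cos(x).
Expand u² and (u')² and integrate term by term on (0, π), using: for integers n ≥ 1, ∫_0^π sin²(nx) dx = ∫_0^π cos²(nx) dx = π/2; for n ≠ n', ∫_0^π sin(nx)sin(n'x) dx = ∫_0^π cos(nx)cos(n'x) dx = 0; and by product-to-sum, ∫_0^π sin(nx)cos(n'x) dx = ½∫_0^π [sin((n+n')x) + sin((n−n')x)] dx, which is 0 when n+n' is even and 2n/(n²−n'²) when n+n' is odd (it need not vanish on (0, π)). For the constant mode: ∫_0^π 1 dx = π, ∫_0^π cos(nx) dx = 0, ∫_0^π sin(nx) dx = (1−(−1)^n)/n.
  u² squared terms: (-1)²·∫1 dx = 1·π = π;  (5)²·∫sin(x)² dx = 25·π/2 = 25*π/2.
  u² cross terms: 2·(-1)·(5)·∫1·sin(x) dx = -10·(2) = -20.
  So ∫_0^π u² dx = π + 25*π/2 − 20 = -20 + 27*π/2.
  (u')² squared terms: (5)²·∫cos(x)² dx = 25·π/2 = 25*π/2.
  So ∫_0^π (u')² dx = 25*π/2.
||u||_{H^1}^2 = (-20 + 27*π/2) + (25*π/2) = -20 + 26*π.


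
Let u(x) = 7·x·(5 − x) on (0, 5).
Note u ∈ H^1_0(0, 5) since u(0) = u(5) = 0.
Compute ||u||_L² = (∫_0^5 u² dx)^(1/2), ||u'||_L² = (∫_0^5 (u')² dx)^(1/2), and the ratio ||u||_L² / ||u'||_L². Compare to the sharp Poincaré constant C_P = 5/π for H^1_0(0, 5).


||u||_L² / ||u'||_L² = sqrt(10)/2 < C_P = 5/π.

u(x) = 7·x·(5 − x), so u'(x) = 35 - 14*x.
u(x) = 7·x·(5 − x) vanishes at x = 0 and x = 5, so u ∈ H^1_0(0, 5). Differentiate via the product rule and integrate the resulting polynomials term by term.
  ∫_0^5 u² dx = ∫_0^5 (49*x^4 - 490*x^3 + 1225*x^2) dx. Term by term:
    ∫_0^5 49*x^4 dx = 30625;  ∫_0^5 -490*x^3 dx = -153125/2;  ∫_0^5 1225*x^2 dx = 153125/3.
  Sum: 30625 − 153125/2 + 153125/3 = 30625/6.
  ∫_0^5 (u')² dx = ∫_0^5 (196*x^2 - 980*x + 1225) dx. Term by term:
    ∫_0^5 196*x^2 dx = 24500/3;  ∫_0^5 -980*x dx = -12250;  ∫_0^5 1225 dx = 6125.
  Sum: 24500/3 − 12250 + 6125 = 6125/3.
∫_0^5 u² dx = 30625/6, so ||u||_L² = 175*sqrt(6)/6.
∫_0^5 (u')² dx = 6125/3, so ||u'||_L² = 35*sqrt(15)/3.
Ratio ||u||_L² / ||u'||_L² = sqrt(10)/2.
Sharp Poincaré constant on H^1_0(0, 5) is C_P = L/π = 5/π, achieved by sin(π/5·x).
A polynomial bump cannot attain the sharp Poincaré constant (only the first sine eigenfunction does), so the ratio is strictly less than C_P, consistent with ||u||_L² ≤ C_P ||u'||_L².


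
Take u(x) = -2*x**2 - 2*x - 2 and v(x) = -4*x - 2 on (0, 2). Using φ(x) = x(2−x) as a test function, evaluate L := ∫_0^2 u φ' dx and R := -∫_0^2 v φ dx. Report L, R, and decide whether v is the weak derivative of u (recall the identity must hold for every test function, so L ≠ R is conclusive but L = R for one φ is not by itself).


LHS = 8, RHS = 8. Yes, v = u' weakly.

u(x) = -2*x**2 - 2*x - 2, classical derivative u'(x) = -4*x - 2.
φ(x) = x(2−x), so φ'(x) = 2 - 2*x.
Note φ(0) = φ(2) = 0, so the boundary term u·φ vanishes.
LHS = ∫_0^2 u(x) φ'(x) dx = ∫_0^2 (4*x^3 - 4) dx. Term by term:
  ∫_0^2 4*x^3 dx = 16;  ∫_0^2 -4 dx = -8.
Sum: 16 − 8 = 8.
So LHS = 8.
∫_0^2 v(x) φ(x) dx = ∫_0^2 (4*x^3 - 6*x^2 - 4*x) dx. Term by term:
  ∫_0^2 4*x^3 dx = 16;  ∫_0^2 -6*x^2 dx = -16;  ∫_0^2 -4*x dx = -8.
Sum: 16 − 16 − 8 = -8.
So RHS = -∫_0^2 v(x) φ(x) dx = 8.
LHS = RHS, so the identity holds for this test φ.
Moreover u is smooth here and v(x) = u'(x) = -4*x - 2 pointwise, so the identity holds for every test function. Hence v is the weak derivative of u.


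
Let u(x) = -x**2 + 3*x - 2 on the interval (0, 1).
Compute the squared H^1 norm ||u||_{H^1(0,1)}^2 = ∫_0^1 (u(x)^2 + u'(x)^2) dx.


||u||_{H^1}^2 = 161/30

The H^1 norm (squared) on an interval (0, L) is
  ||u||_{H^1}^2 = ∫_0^L u(x)^2 dx + ∫_0^L u'(x)^2 dx.
Compute u'(x) = 3 - 2*x.
Then u(x)^2 = x**4 - 6*x**3 + 13*x**2 - 12*x + 4 and u'(x)^2 = 4*x**2 - 12*x + 9.
Integrate each monomial from 0 to 1 using ∫_0^1 c·x^n dx = c·1^(n+1)/(n+1):
  ∫_0^1 u(x)^2 dx = ∫_0^1 (x^4 - 6*x^3 + 13*x^2 - 12*x + 4) dx. Term by term:
    ∫_0^1 x^4 dx = 1/5;  ∫_0^1 -6*x^3 dx = -3/2;  ∫_0^1 13*x^2 dx = 13/3;
    ∫_0^1 -12*x dx = -6;  ∫_0^1 4 dx = 4.
  Sum: 1/5 − 3/2 + 13/3 − 6 + 4 = 31/30.
  ∫_0^1 u'(x)^2 dx = ∫_0^1 (4*x^2 - 12*x + 9) dx. Term by term:
    ∫_0^1 4*x^2 dx = 4/3;  ∫_0^1 -12*x dx = -6;  ∫_0^1 9 dx = 9.
  Sum: 4/3 − 6 + 9 = 13/3.
Adding: ||u||_{H^1}^2 = 31/30 + 13/3 = 161/30.


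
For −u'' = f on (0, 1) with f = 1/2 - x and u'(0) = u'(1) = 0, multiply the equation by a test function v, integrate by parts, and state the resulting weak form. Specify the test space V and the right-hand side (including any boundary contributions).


V = H^1(0, 1) (no boundary constraint on v; u is determined up to an additive constant); weak form: ∫_0^1 u'v' dx = ∫_0^1 (1/2 - x) v dx for all v ∈ V.

Multiply both sides by a test function v and integrate from 0 to 1:
  ∫_0^1 −u''(x) v(x) dx = ∫_0^1 f(x) v(x) dx.
Integrate the LHS by parts once:
  ∫_0^1 −u'' v dx = −[u'(x) v(x)]_0^1 + ∫_0^1 u'(x) v'(x) dx.
Thus ∫_0^1 u'(x) v'(x) dx = ∫_0^1 f(x) v(x) dx + [u'(x) v(x)]_0^1.
Choose V so that boundary terms are either known or forced to vanish.
u has homogeneous Neumann: u'(0) = u'(1) = 0. So [u' v]_0^1 = 0·v(1) − 0·v(0) = 0 for any v; take V = H^1(0, 1).
Weak formulation: find u (satisfying any essential BC) such that ∫_0^1 u'(x) v'(x) dx = ∫_0^1 f v dx for all v ∈ V (homogeneous Neumann, so boundary terms vanish).
Substituting f(x) = 1/2 - x, the right-hand side is ∫_0^1 (1/2 - x) v dx.
Compatibility check (pure Neumann): taking v ≡ 1 ∈ V gives 0 = ∫_0^1 f dx + (0) − (0), i.e. ∫_0^1 f dx must equal u'(0) − u'(1) = 0. Indeed ∫_0^1 (1/2 - x) dx = 0, so the data are compatible. The solution is then unique only up to an additive constant (fix it e.g. by requiring ∫_0^1 u dx = 0).


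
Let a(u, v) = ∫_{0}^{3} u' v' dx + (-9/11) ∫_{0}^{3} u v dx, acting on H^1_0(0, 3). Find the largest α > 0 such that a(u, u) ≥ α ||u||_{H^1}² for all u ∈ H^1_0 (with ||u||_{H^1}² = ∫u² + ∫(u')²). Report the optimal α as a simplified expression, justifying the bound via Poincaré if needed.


α = (-81/11 + π^2)/(9 + π^2)

Coercivity of a(·,·) on H^1_0(0, 3) means a(u, u) ≥ α ||u||_{H^1}² for every u ∈ H^1_0.
The interval has length L = 3, and Poincaré/coercivity depend only on L. Here a(u, u) = ∫(u')² + (-9/11)·∫u².
Here c = -9/11 < 0 with |c| < (π/L)² = π^2/9, so coercivity still holds. The condition a(u,u) ≥ α||u||_{H^1}² reads (1−α)∫(u')² ≥ (α−c)∫u². Any admissible α is ≤ 1 (rapidly oscillating u have ∫u²/∫(u')² → 0), and α = 1 would force 0 ≥ (1−c)∫u², impossible since c < 1; so 1−α > 0. By the sharp Poincaré inequality on H^1_0 of an interval of length L, ∫(u')² ≥ (π/L)²∫u² with equality for the first sine mode sin(π(x−x₀)/L) (x₀ the left endpoint), so the inequality holds for all u iff (1−α)(π/L)² ≥ α − c, i.e. α ≤ ((π/L)² + c)/((π/L)² + 1) = (1 + c(L/π)²)/(1 + (L/π)²). (Direct route, valid since c ≤ 0: Poincaré gives c∫u² ≥ c(L/π)²∫(u')², so a(u,u) ≥ (1 + c(L/π)²)∫(u')², while ||u||_{H^1}² ≤ (1 + (L/π)²)∫(u')²; dividing yields the same α.) With (π/L)² = π^2/9 and c = -9/11, the largest admissible constant is α = ((π/L)² + c)/((π/L)² + 1).
Simplifying, α = (-81/11 + π^2)/(9 + π^2).


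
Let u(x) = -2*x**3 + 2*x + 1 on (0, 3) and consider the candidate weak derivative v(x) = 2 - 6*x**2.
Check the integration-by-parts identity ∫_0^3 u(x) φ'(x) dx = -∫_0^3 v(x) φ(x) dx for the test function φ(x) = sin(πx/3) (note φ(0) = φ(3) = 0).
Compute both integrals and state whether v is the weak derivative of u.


LHS = -648/π^3 + 150/π, RHS = -648/π^3 + 150/π. Yes, v = u' weakly.

u(x) = -2*x**3 + 2*x + 1, classical derivative u'(x) = 2 - 6*x**2.
φ(x) = sin(πx/3), so φ'(x) = π*cos(π*x/3)/3.
Note φ(0) = φ(3) = 0, so the boundary term u·φ vanishes.
LHS = ∫_0^3 u(x) φ'(x) dx = ∫_0^3 (-2*π*x^3*cos(π*x/3)/3 + 2*π*x*cos(π*x/3)/3 + π*cos(π*x/3)/3) dx. Term by term:
  ∫_0^3 π*cos(π*x/3)/3 dx = 0;  ∫_0^3 -2*π*x^3*cos(π*x/3)/3 dx = -648/π^3 + 162/π;  ∫_0^3 2*π*x*cos(π*x/3)/3 dx = -12/π.
Sum: 0 + -648/π^3 + 162/π − 12/π = -648/π^3 + 150/π.
So LHS = -648/π^3 + 150/π.
∫_0^3 v(x) φ(x) dx = ∫_0^3 (-6*x^2*sin(π*x/3) + 2*sin(π*x/3)) dx. Term by term:
  ∫_0^3 2*sin(π*x/3) dx = 12/π;  ∫_0^3 -6*x^2*sin(π*x/3) dx = -162/π + 648/π^3.
Sum: 12/π + -162/π + 648/π^3 = -150/π + 648/π^3.
So RHS = -∫_0^3 v(x) φ(x) dx = -648/π^3 + 150/π.
LHS = RHS, so the identity holds for this test φ.
Moreover u is smooth here and v(x) = u'(x) = 2 - 6*x**2 pointwise, so the identity holds for every test function. Hence v is the weak derivative of u.


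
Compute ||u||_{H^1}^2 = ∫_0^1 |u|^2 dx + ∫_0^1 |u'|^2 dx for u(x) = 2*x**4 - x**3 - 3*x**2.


||u||_{H^1}^2 = 3727/630

The H^1 norm (squared) on an interval (0, L) is
  ||u||_{H^1}^2 = ∫_0^L u(x)^2 dx + ∫_0^L u'(x)^2 dx.
Compute u'(x) = 8*x**3 - 3*x**2 - 6*x.
Then u(x)^2 = 4*x**8 - 4*x**7 - 11*x**6 + 6*x**5 + 9*x**4 and u'(x)^2 = 64*x**6 - 48*x**5 - 87*x**4 + 36*x**3 + 36*x**2.
Integrate each monomial from 0 to 1 using ∫_0^1 c·x^n dx = c·1^(n+1)/(n+1):
  ∫_0^1 u(x)^2 dx = ∫_0^1 (4*x^8 - 4*x^7 - 11*x^6 + 6*x^5 + 9*x^4) dx. Term by term:
    ∫_0^1 4*x^8 dx = 4/9;  ∫_0^1 -4*x^7 dx = -1/2;  ∫_0^1 -11*x^6 dx = -11/7;
    ∫_0^1 6*x^5 dx = 1;  ∫_0^1 9*x^4 dx = 9/5.
  Sum: 4/9 − 1/2 − 11/7 + 1 + 9/5 = 739/630.
  ∫_0^1 u'(x)^2 dx = ∫_0^1 (64*x^6 - 48*x^5 - 87*x^4 + 36*x^3 + 36*x^2) dx. Term by term:
    ∫_0^1 64*x^6 dx = 64/7;  ∫_0^1 -48*x^5 dx = -8;  ∫_0^1 -87*x^4 dx = -87/5;
    ∫_0^1 36*x^3 dx = 9;  ∫_0^1 36*x^2 dx = 12.
  Sum: 64/7 − 8 − 87/5 + 9 + 12 = 166/35.
Adding: ||u||_{H^1}^2 = 739/630 + 166/35 = 3727/630.


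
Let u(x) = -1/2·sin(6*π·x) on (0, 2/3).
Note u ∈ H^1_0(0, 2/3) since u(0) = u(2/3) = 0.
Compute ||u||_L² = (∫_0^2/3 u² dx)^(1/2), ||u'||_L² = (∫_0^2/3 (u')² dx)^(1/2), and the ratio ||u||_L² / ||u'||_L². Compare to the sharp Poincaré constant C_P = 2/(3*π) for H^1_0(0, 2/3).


||u||_L² / ||u'||_L² = 1/(6*π) < C_P = 2/(3*π).

u(x) = -1/2·sin(6*π·x), so u'(x) = -3*π*cos(6*π*x).
Writing u(x) = A·sin(kπx/L) with A = -1/2 and k = 4, use ∫_0^L sin²(kπx/L) dx = L/2 and ∫_0^L cos²(kπx/L) dx = L/2.
u² = 1/4·sin²(6*π·x) and (u')² = 9*π^2·cos²(6*π·x), and each of sin², cos² integrates to L/2 = 1/3 over (0, 2/3).
∫_0^2/3 u² dx = 1/12, so ||u||_L² = sqrt(3)/6.
∫_0^2/3 (u')² dx = 3*π^2, so ||u'||_L² = sqrt(3)*π.
Ratio ||u||_L² / ||u'||_L² = 1/(6*π).
Sharp Poincaré constant on H^1_0(0, 2/3) is C_P = L/π = 2/(3*π), achieved by sin(3*π/2·x).
This is the k = 4 harmonic; the ratio L/(kπ) is strictly less than C_P = L/π, consistent with the sharp inequality ||u||_L² ≤ C_P ||u'||_L².


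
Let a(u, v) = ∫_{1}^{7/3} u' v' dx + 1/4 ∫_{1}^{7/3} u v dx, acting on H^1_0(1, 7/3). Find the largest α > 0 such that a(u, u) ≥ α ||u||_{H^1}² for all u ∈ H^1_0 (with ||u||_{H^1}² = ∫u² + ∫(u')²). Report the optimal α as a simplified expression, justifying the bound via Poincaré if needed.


α = (4 + 9*π^2)/(16 + 9*π^2)

Coercivity of a(·,·) on H^1_0(1, 7/3) means a(u, u) ≥ α ||u||_{H^1}² for every u ∈ H^1_0.
The interval has length L = 4/3, and Poincaré/coercivity depend only on L. Here a(u, u) = ∫(u')² + (1/4)·∫u².
Here 0 < c = 1/4 < 1. The condition a(u,u) ≥ α||u||_{H^1}² reads (1−α)∫(u')² ≥ (α−c)∫u². Any admissible α is ≤ 1 (rapidly oscillating u have ∫u²/∫(u')² → 0), and α = 1 would force 0 ≥ (1−c)∫u², impossible since c < 1; so 1−α > 0. By the sharp Poincaré inequality on H^1_0 of an interval of length L, ∫(u')² ≥ (π/L)²∫u² with equality for the first sine mode sin(π(x−x₀)/L) (x₀ the left endpoint), so the inequality holds for all u iff (1−α)(π/L)² ≥ α − c, i.e. α ≤ ((π/L)² + c)/((π/L)² + 1) = (1 + c(L/π)²)/(1 + (L/π)²). With (π/L)² = 9*π^2/16 and c = 1/4, the largest admissible constant is α = ((π/L)² + c)/((π/L)² + 1).
Simplifying, α = (4 + 9*π^2)/(16 + 9*π^2).


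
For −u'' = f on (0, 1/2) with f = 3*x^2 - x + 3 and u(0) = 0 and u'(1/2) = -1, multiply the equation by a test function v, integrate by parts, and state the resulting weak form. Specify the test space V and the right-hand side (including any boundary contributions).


V = {v ∈ H^1(0, 1/2) : v(0) = 0} (test functions vanish at x = 0 where u is specified); weak form: ∫_0^1/2 u'v' dx = ∫_0^1/2 (3*x^2 - x + 3) v dx − v(1/2) for all v ∈ V.

Multiply both sides by a test function v and integrate from 0 to 1/2:
  ∫_0^1/2 −u''(x) v(x) dx = ∫_0^1/2 f(x) v(x) dx.
Integrate the LHS by parts once:
  ∫_0^1/2 −u'' v dx = −[u'(x) v(x)]_0^1/2 + ∫_0^1/2 u'(x) v'(x) dx.
Thus ∫_0^1/2 u'(x) v'(x) dx = ∫_0^1/2 f(x) v(x) dx + [u'(x) v(x)]_0^1/2.
Choose V so that boundary terms are either known or forced to vanish.
Mixed BC: u(0) = 0 (Dirichlet) and u'(1/2) = -1 (Neumann). Define V = {v ∈ H^1(0, 1/2) : v(0) = 0}. Then [u' v]_0^1/2 = u'(1/2)·v(1/2) − u'(0)·0 = − v(1/2).
Weak formulation: find u (satisfying any essential BC) such that ∫_0^1/2 u'(x) v'(x) dx = ∫_0^1/2 f v dx − v(1/2) for all v ∈ V (Dirichlet at 0 absorbed into V; Neumann datum at x = 1/2 contributes the boundary term).
Substituting f(x) = 3*x^2 - x + 3, the right-hand side is ∫_0^1/2 (3*x^2 - x + 3) v dx − v(1/2).


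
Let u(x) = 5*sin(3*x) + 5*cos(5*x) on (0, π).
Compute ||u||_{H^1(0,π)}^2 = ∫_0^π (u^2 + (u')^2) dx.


||u||_{H^1(0,π)}^2 = 450*π

u'(x) = -25*sin(5*x) + 15*cos(3*x).
Expand u² and (u')² and integrate term by term on (0, π), using: for integers n ≥ 1, ∫_0^π sin²(nx) dx = ∫_0^π cos²(nx) dx = π/2; for n ≠ n', ∫_0^π sin(nx)sin(n'x) dx = ∫_0^π cos(nx)cos(n'x) dx = 0; and by product-to-sum, ∫_0^π sin(nx)cos(n'x) dx = ½∫_0^π [sin((n+n')x) + sin((n−n')x)] dx, which is 0 when n+n' is even and 2n/(n²−n'²) when n+n' is odd (it need not vanish on (0, π)).
  u² squared terms: (5)²·∫cos(5x)² dx = 25·π/2 = 25*π/2;  (5)²·∫sin(3x)² dx = 25·π/2 = 25*π/2.
  u² cross terms: 2·(5)·(5)·∫cos(5x)·sin(3x) dx = 50·(0) = 0.
  So ∫_0^π u² dx = 25*π/2 + 25*π/2 + 0 = 25*π.
  (u')² squared terms: (-25)²·∫sin(5x)² dx = 625·π/2 = 625*π/2;  (15)²·∫cos(3x)² dx = 225·π/2 = 225*π/2.
  (u')² cross terms: 2·(-25)·(15)·∫sin(5x)·cos(3x) dx = -750·(0) = 0.
  So ∫_0^π (u')² dx = 625*π/2 + 225*π/2 + 0 = 425*π.
||u||_{H^1}^2 = (25*π) + (425*π) = 450*π.


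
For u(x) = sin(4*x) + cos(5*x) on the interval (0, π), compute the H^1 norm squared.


||u||_{H^1(0,π)}^2 = -416/9 + 43*π/2

u'(x) = -5*sin(5*x) + 4*cos(4*x).
Expand u² and (u')² and integrate term by term on (0, π), using: for integers n ≥ 1, ∫_0^π sin²(nx) dx = ∫_0^π cos²(nx) dx = π/2; for n ≠ n', ∫_0^π sin(nx)sin(n'x) dx = ∫_0^π cos(nx)cos(n'x) dx = 0; and by product-to-sum, ∫_0^π sin(nx)cos(n'x) dx = ½∫_0^π [sin((n+n')x) + sin((n−n')x)] dx, which is 0 when n+n' is even and 2n/(n²−n'²) when n+n' is odd (it need not vanish on (0, π)).
  u² squared terms: (1)²·∫cos(5x)² dx = 1·π/2 = π/2;  (1)²·∫sin(4x)² dx = 1·π/2 = π/2.
  u² cross terms: 2·(1)·(1)·∫cos(5x)·sin(4x) dx = 2·(-8/9) = -16/9.
  So ∫_0^π u² dx = π/2 + π/2 − 16/9 = -16/9 + π.
  (u')² squared terms: (-5)²·∫sin(5x)² dx = 25·π/2 = 25*π/2;  (4)²·∫cos(4x)² dx = 16·π/2 = 8*π.
  (u')² cross terms: 2·(-5)·(4)·∫sin(5x)·cos(4x) dx = -40·(10/9) = -400/9.
  So ∫_0^π (u')² dx = 25*π/2 + 8*π − 400/9 = -400/9 + 41*π/2.
||u||_{H^1}^2 = (-16/9 + π) + (-400/9 + 41*π/2) = -416/9 + 43*π/2.


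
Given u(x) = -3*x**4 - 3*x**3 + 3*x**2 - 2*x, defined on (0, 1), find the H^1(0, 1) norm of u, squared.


||u||_{H^1}^2 = 20357/420

The H^1 norm (squared) on an interval (0, L) is
  ||u||_{H^1}^2 = ∫_0^L u(x)^2 dx + ∫_0^L u'(x)^2 dx.
Compute u'(x) = -12*x**3 - 9*x**2 + 6*x - 2.
Then u(x)^2 = 9*x**8 + 18*x**7 - 9*x**6 - 6*x**5 + 21*x**4 - 12*x**3 + 4*x**2 and u'(x)^2 = 144*x**6 + 216*x**5 - 63*x**4 - 60*x**3 + 72*x**2 - 24*x + 4.
Integrate each monomial from 0 to 1 using ∫_0^1 c·x^n dx = c·1^(n+1)/(n+1):
  ∫_0^1 u(x)^2 dx = ∫_0^1 (9*x^8 + 18*x^7 - 9*x^6 - 6*x^5 + 21*x^4 - 12*x^3 + 4*x^2) dx. Term by term:
    ∫_0^1 9*x^8 dx = 1;  ∫_0^1 18*x^7 dx = 9/4;  ∫_0^1 -9*x^6 dx = -9/7;
    ∫_0^1 -6*x^5 dx = -1;  ∫_0^1 21*x^4 dx = 21/5;  ∫_0^1 -12*x^3 dx = -3;
    ∫_0^1 4*x^2 dx = 4/3.
  Sum: 1 + 9/4 − 9/7 − 1 + 21/5 − 3 + 4/3 = 1469/420.
  ∫_0^1 u'(x)^2 dx = ∫_0^1 (144*x^6 + 216*x^5 - 63*x^4 - 60*x^3 + 72*x^2 - 24*x + 4) dx. Term by term:
    ∫_0^1 144*x^6 dx = 144/7;  ∫_0^1 216*x^5 dx = 36;  ∫_0^1 -63*x^4 dx = -63/5;
    ∫_0^1 -60*x^3 dx = -15;  ∫_0^1 72*x^2 dx = 24;  ∫_0^1 -24*x dx = -12;
    ∫_0^1 4 dx = 4.
  Sum: 144/7 + 36 − 63/5 − 15 + 24 − 12 + 4 = 1574/35.
Adding: ||u||_{H^1}^2 = 1469/420 + 1574/35 = 20357/420.


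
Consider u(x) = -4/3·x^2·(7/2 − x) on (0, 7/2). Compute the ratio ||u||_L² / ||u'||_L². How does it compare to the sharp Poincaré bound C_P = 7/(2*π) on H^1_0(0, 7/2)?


||u||_L² / ||u'||_L² = sqrt(14)/4 < C_P = 7/(2*π).

u(x) = -4/3·x^2·(7/2 − x), so u'(x) = 4*x*(3*x - 7)/3.
u(x) = -4/3·x^2·(7/2 − x) vanishes at x = 0 and x = 7/2, so u ∈ H^1_0(0, 7/2). Differentiate via the product rule and integrate the resulting polynomials term by term.
  ∫_0^7/2 u² dx = ∫_0^7/2 (16*x^6/9 - 112*x^5/9 + 196*x^4/9) dx. Term by term:
    ∫_0^7/2 16*x^6/9 dx = 117649/72;  ∫_0^7/2 -112*x^5/9 dx = -823543/216;  ∫_0^7/2 196*x^4/9 dx = 823543/360.
  Sum: 117649/72 − 823543/216 + 823543/360 = 117649/1080.
  ∫_0^7/2 (u')² dx = ∫_0^7/2 (16*x^4 - 224*x^3/3 + 784*x^2/9) dx. Term by term:
    ∫_0^7/2 16*x^4 dx = 16807/10;  ∫_0^7/2 -224*x^3/3 dx = -16807/6;  ∫_0^7/2 784*x^2/9 dx = 33614/27.
  Sum: 16807/10 − 16807/6 + 33614/27 = 16807/135.
∫_0^7/2 u² dx = 117649/1080, so ||u||_L² = 343*sqrt(30)/180.
∫_0^7/2 (u')² dx = 16807/135, so ||u'||_L² = 49*sqrt(105)/45.
Ratio ||u||_L² / ||u'||_L² = sqrt(14)/4.
Sharp Poincaré constant on H^1_0(0, 7/2) is C_P = L/π = 7/(2*π), achieved by sin(2*π/7·x).
A polynomial bump cannot attain the sharp Poincaré constant (only the first sine eigenfunction does), so the ratio is strictly less than C_P, consistent with ||u||_L² ≤ C_P ||u'||_L².


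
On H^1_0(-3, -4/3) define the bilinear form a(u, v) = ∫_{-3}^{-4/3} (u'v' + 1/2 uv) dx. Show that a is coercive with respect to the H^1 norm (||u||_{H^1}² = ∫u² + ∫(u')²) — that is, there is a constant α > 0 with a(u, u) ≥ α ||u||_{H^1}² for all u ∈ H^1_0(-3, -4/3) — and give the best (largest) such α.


α = (25 + 18*π^2)/(2*(25 + 9*π^2))

Coercivity of a(·,·) on H^1_0(-3, -4/3) means a(u, u) ≥ α ||u||_{H^1}² for every u ∈ H^1_0.
The interval has length L = 5/3, and Poincaré/coercivity depend only on L. Here a(u, u) = ∫(u')² + (1/2)·∫u².
Here 0 < c = 1/2 < 1. The condition a(u,u) ≥ α||u||_{H^1}² reads (1−α)∫(u')² ≥ (α−c)∫u². Any admissible α is ≤ 1 (rapidly oscillating u have ∫u²/∫(u')² → 0), and α = 1 would force 0 ≥ (1−c)∫u², impossible since c < 1; so 1−α > 0. By the sharp Poincaré inequality on H^1_0 of an interval of length L, ∫(u')² ≥ (π/L)²∫u² with equality for the first sine mode sin(π(x−x₀)/L) (x₀ the left endpoint), so the inequality holds for all u iff (1−α)(π/L)² ≥ α − c, i.e. α ≤ ((π/L)² + c)/((π/L)² + 1) = (1 + c(L/π)²)/(1 + (L/π)²). With (π/L)² = 9*π^2/25 and c = 1/2, the largest admissible constant is α = ((π/L)² + c)/((π/L)² + 1).
Simplifying, α = (25 + 18*π^2)/(2*(25 + 9*π^2)).


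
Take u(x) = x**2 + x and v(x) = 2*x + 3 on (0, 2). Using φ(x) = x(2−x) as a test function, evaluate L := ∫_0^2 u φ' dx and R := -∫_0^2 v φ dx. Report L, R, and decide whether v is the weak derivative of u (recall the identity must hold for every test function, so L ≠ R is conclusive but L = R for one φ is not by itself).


LHS = -4, RHS = -20/3. No, v is not the weak derivative of u.

u(x) = x**2 + x, classical derivative u'(x) = 2*x + 1.
φ(x) = x(2−x), so φ'(x) = 2 - 2*x.
Note φ(0) = φ(2) = 0, so the boundary term u·φ vanishes.
LHS = ∫_0^2 u(x) φ'(x) dx = ∫_0^2 (-2*x^3 + 2*x) dx. Term by term:
  ∫_0^2 -2*x^3 dx = -8;  ∫_0^2 2*x dx = 4.
Sum: -8 + 4 = -4.
So LHS = -4.
∫_0^2 v(x) φ(x) dx = ∫_0^2 (-2*x^3 + x^2 + 6*x) dx. Term by term:
  ∫_0^2 -2*x^3 dx = -8;  ∫_0^2 x^2 dx = 8/3;  ∫_0^2 6*x dx = 12.
Sum: -8 + 8/3 + 12 = 20/3.
So RHS = -∫_0^2 v(x) φ(x) dx = -20/3.
LHS − RHS = 8/3 ≠ 0, so the identity fails.
(For a valid weak derivative the identity must hold for EVERY test function, in particular this one. The failure shows v is NOT the weak derivative of u.)
Correct weak derivative would be u'(x) = 2*x + 1.


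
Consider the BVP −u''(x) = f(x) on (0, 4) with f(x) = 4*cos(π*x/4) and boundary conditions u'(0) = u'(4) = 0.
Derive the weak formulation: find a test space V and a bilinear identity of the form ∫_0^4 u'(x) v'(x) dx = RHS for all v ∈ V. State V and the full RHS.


V = H^1(0, 4) (no boundary constraint on v; u is determined up to an additive constant); weak form: ∫_0^4 u'v' dx = ∫_0^4 (4*cos(π*x/4)) v dx for all v ∈ V.

Multiply both sides by a test function v and integrate from 0 to 4:
  ∫_0^4 −u''(x) v(x) dx = ∫_0^4 f(x) v(x) dx.
Integrate the LHS by parts once:
  ∫_0^4 −u'' v dx = −[u'(x) v(x)]_0^4 + ∫_0^4 u'(x) v'(x) dx.
Thus ∫_0^4 u'(x) v'(x) dx = ∫_0^4 f(x) v(x) dx + [u'(x) v(x)]_0^4.
Choose V so that boundary terms are either known or forced to vanish.
u has homogeneous Neumann: u'(0) = u'(4) = 0. So [u' v]_0^4 = 0·v(4) − 0·v(0) = 0 for any v; take V = H^1(0, 4).
Weak formulation: find u (satisfying any essential BC) such that ∫_0^4 u'(x) v'(x) dx = ∫_0^4 f v dx for all v ∈ V (homogeneous Neumann, so boundary terms vanish).
Substituting f(x) = 4*cos(π*x/4), the right-hand side is ∫_0^4 (4*cos(π*x/4)) v dx.
Compatibility check (pure Neumann): taking v ≡ 1 ∈ V gives 0 = ∫_0^4 f dx + (0) − (0), i.e. ∫_0^4 f dx must equal u'(0) − u'(4) = 0. Indeed ∫_0^4 (4*cos(π*x/4)) dx = 0, so the data are compatible. The solution is then unique only up to an additive constant (fix it e.g. by requiring ∫_0^4 u dx = 0).


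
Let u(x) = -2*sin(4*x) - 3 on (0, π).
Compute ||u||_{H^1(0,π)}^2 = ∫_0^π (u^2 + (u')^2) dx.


||u||_{H^1(0,π)}^2 = 43*π

u'(x) = -8*cos(4*x).
Expand u² and (u')² and integrate term by term on (0, π), using: for integers n ≥ 1, ∫_0^π sin²(nx) dx = ∫_0^π cos²(nx) dx = π/2; for n ≠ n', ∫_0^π sin(nx)sin(n'x) dx = ∫_0^π cos(nx)cos(n'x) dx = 0; and by product-to-sum, ∫_0^π sin(nx)cos(n'x) dx = ½∫_0^π [sin((n+n')x) + sin((n−n')x)] dx, which is 0 when n+n' is even and 2n/(n²−n'²) when n+n' is odd (it need not vanish on (0, π)). For the constant mode: ∫_0^π 1 dx = π, ∫_0^π cos(nx) dx = 0, ∫_0^π sin(nx) dx = (1−(−1)^n)/n.
  u² squared terms: (-3)²·∫1 dx = 9·π = 9*π;  (-2)²·∫sin(4x)² dx = 4·π/2 = 2*π.
  u² cross terms: 2·(-3)·(-2)·∫1·sin(4x) dx = 12·(0) = 0.
  So ∫_0^π u² dx = 9*π + 2*π + 0 = 11*π.
  (u')² squared terms: (-8)²·∫cos(4x)² dx = 64·π/2 = 32*π.
  So ∫_0^π (u')² dx = 32*π.
||u||_{H^1}^2 = (11*π) + (32*π) = 43*π.


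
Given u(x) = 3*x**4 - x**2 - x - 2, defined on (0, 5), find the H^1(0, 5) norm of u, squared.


||u||_{H^1}^2 = 48130125/14

The H^1 norm (squared) on an interval (0, L) is
  ||u||_{H^1}^2 = ∫_0^L u(x)^2 dx + ∫_0^L u'(x)^2 dx.
Compute u'(x) = 12*x**3 - 2*x - 1.
Then u(x)^2 = 9*x**8 - 6*x**6 - 6*x**5 - 11*x**4 + 2*x**3 + 5*x**2 + 4*x + 4 and u'(x)^2 = 144*x**6 - 48*x**4 - 24*x**3 + 4*x**2 + 4*x + 1.
Integrate each monomial from 0 to 5 using ∫_0^5 c·x^n dx = c·5^(n+1)/(n+1):
  ∫_0^5 u(x)^2 dx = ∫_0^5 (9*x^8 - 6*x^6 - 6*x^5 - 11*x^4 + 2*x^3 + 5*x^2 + 4*x + 4) dx. Term by term:
    ∫_0^5 9*x^8 dx = 1953125;  ∫_0^5 -6*x^6 dx = -468750/7;  ∫_0^5 -6*x^5 dx = -15625;
    ∫_0^5 -11*x^4 dx = -6875;  ∫_0^5 2*x^3 dx = 625/2;  ∫_0^5 5*x^2 dx = 625/3;
    ∫_0^5 4*x dx = 50;  ∫_0^5 4 dx = 20.
  Sum: 1953125 − 468750/7 − 15625 − 6875 + 625/2 + 625/3 + 50 + 20 = 78298565/42.
  ∫_0^5 u'(x)^2 dx = ∫_0^5 (144*x^6 - 48*x^4 - 24*x^3 + 4*x^2 + 4*x + 1) dx. Term by term:
    ∫_0^5 144*x^6 dx = 11250000/7;  ∫_0^5 -48*x^4 dx = -30000;  ∫_0^5 -24*x^3 dx = -3750;
    ∫_0^5 4*x^2 dx = 500/3;  ∫_0^5 4*x dx = 50;  ∫_0^5 1 dx = 5.
  Sum: 11250000/7 − 30000 − 3750 + 500/3 + 50 + 5 = 33045905/21.
Adding: ||u||_{H^1}^2 = 78298565/42 + 33045905/21 = 48130125/14.


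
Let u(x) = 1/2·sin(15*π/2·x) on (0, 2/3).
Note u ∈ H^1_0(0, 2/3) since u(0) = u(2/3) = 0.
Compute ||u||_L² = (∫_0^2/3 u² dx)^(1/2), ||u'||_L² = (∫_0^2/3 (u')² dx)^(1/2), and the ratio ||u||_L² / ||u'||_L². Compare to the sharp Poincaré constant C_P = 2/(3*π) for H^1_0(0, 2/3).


||u||_L² / ||u'||_L² = 2/(15*π) < C_P = 2/(3*π).

u(x) = 1/2·sin(15*π/2·x), so u'(x) = 15*π*cos(15*π*x/2)/4.
Writing u(x) = A·sin(kπx/L) with A = 1/2 and k = 5, use ∫_0^L sin²(kπx/L) dx = L/2 and ∫_0^L cos²(kπx/L) dx = L/2.
u² = 1/4·sin²(15*π/2·x) and (u')² = 225*π^2/16·cos²(15*π/2·x), and each of sin², cos² integrates to L/2 = 1/3 over (0, 2/3).
∫_0^2/3 u² dx = 1/12, so ||u||_L² = sqrt(3)/6.
∫_0^2/3 (u')² dx = 75*π^2/16, so ||u'||_L² = 5*sqrt(3)*π/4.
Ratio ||u||_L² / ||u'||_L² = 2/(15*π).
Sharp Poincaré constant on H^1_0(0, 2/3) is C_P = L/π = 2/(3*π), achieved by sin(3*π/2·x).
This is the k = 5 harmonic; the ratio L/(kπ) is strictly less than C_P = L/π, consistent with the sharp inequality ||u||_L² ≤ C_P ||u'||_L².


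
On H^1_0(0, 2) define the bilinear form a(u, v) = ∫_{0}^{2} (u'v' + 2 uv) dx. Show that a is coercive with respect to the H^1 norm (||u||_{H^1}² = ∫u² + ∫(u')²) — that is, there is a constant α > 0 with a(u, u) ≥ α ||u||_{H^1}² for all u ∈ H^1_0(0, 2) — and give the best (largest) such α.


α = 1

Coercivity of a(·,·) on H^1_0(0, 2) means a(u, u) ≥ α ||u||_{H^1}² for every u ∈ H^1_0.
The interval has length L = 2, and Poincaré/coercivity depend only on L. Here a(u, u) = ∫(u')² + (2)·∫u².
Here c = 2 ≥ 1, so a(u,u) = ∫(u')² + c∫u² ≥ ∫(u')² + ∫u² = ||u||_{H^1}², i.e. α = 1 works. No larger α is possible: a(u,u) ≥ α||u||_{H^1}² means (1−α)∫(u')² ≥ (α−c)∫u², and for the modes u_n = sin(nπ(x−x₀)/L) (x₀ the left endpoint) one has ∫u_n²/∫(u_n')² = (L/(nπ))² → 0, so a(u_n,u_n)/||u_n||_{H^1}² → 1. Hence the optimal constant is α = 1.
Therefore α = 1.


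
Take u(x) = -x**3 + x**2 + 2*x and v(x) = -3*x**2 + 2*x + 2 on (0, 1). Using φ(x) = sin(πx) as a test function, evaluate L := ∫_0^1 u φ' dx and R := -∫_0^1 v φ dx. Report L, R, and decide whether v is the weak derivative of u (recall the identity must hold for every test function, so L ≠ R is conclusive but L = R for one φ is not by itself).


LHS = -3/π - 12/π^3, RHS = -3/π - 12/π^3. Yes, v = u' weakly.

u(x) = -x**3 + x**2 + 2*x, classical derivative u'(x) = -3*x**2 + 2*x + 2.
φ(x) = sin(πx), so φ'(x) = π*cos(π*x).
Note φ(0) = φ(1) = 0, so the boundary term u·φ vanishes.
LHS = ∫_0^1 u(x) φ'(x) dx = ∫_0^1 (-π*x^3*cos(π*x) + π*x^2*cos(π*x) + 2*π*x*cos(π*x)) dx. Term by term:
  ∫_0^1 π*x^2*cos(π*x) dx = -2/π;  ∫_0^1 -π*x^3*cos(π*x) dx = -12/π^3 + 3/π;  ∫_0^1 2*π*x*cos(π*x) dx = -4/π.
Sum: -2/π + -12/π^3 + 3/π − 4/π = -3/π - 12/π^3.
So LHS = -3/π - 12/π^3.
∫_0^1 v(x) φ(x) dx = ∫_0^1 (-3*x^2*sin(π*x) + 2*x*sin(π*x) + 2*sin(π*x)) dx. Term by term:
  ∫_0^1 2*sin(π*x) dx = 4/π;  ∫_0^1 -3*x^2*sin(π*x) dx = -3/π + 12/π^3;  ∫_0^1 2*x*sin(π*x) dx = 2/π.
Sum: 4/π + -3/π + 12/π^3 + 2/π = 12/π^3 + 3/π.
So RHS = -∫_0^1 v(x) φ(x) dx = -3/π - 12/π^3.
LHS = RHS, so the identity holds for this test φ.
Moreover u is smooth here and v(x) = u'(x) = -3*x**2 + 2*x + 2 pointwise, so the identity holds for every test function. Hence v is the weak derivative of u.


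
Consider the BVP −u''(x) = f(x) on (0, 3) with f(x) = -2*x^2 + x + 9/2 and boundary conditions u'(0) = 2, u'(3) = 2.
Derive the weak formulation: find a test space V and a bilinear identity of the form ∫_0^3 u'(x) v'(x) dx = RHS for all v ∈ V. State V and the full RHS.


V = H^1(0, 3) (v unrestricted at boundary; u is determined up to an additive constant); weak form: ∫_0^3 u'v' dx = ∫_0^3 (-2*x^2 + x + 9/2) v dx + 2·v(3) − 2·v(0) for all v ∈ V.

Multiply both sides by a test function v and integrate from 0 to 3:
  ∫_0^3 −u''(x) v(x) dx = ∫_0^3 f(x) v(x) dx.
Integrate the LHS by parts once:
  ∫_0^3 −u'' v dx = −[u'(x) v(x)]_0^3 + ∫_0^3 u'(x) v'(x) dx.
Thus ∫_0^3 u'(x) v'(x) dx = ∫_0^3 f(x) v(x) dx + [u'(x) v(x)]_0^3.
Choose V so that boundary terms are either known or forced to vanish.
u has inhomogeneous Neumann u'(0) = 2, u'(3) = 2. [u' v]_0^3 = (2)·v(3) − (2)·v(0) = 2·v(3) − 2·v(0). Take V = H^1(0, 3); boundary term becomes part of RHS.
Weak formulation: find u (satisfying any essential BC) such that ∫_0^3 u'(x) v'(x) dx = ∫_0^3 f v dx + 2·v(3) − 2·v(0) for all v ∈ V (Neumann data are natural BCs: they enter the RHS as boundary terms).
Substituting f(x) = -2*x^2 + x + 9/2, the right-hand side is ∫_0^3 (-2*x^2 + x + 9/2) v dx + 2·v(3) − 2·v(0).
Compatibility check (pure Neumann): taking v ≡ 1 ∈ V gives 0 = ∫_0^3 f dx + (2) − (2), i.e. ∫_0^3 f dx must equal u'(0) − u'(3) = 0. Indeed ∫_0^3 (-2*x^2 + x + 9/2) dx = 0, so the data are compatible. The solution is then unique only up to an additive constant (fix it e.g. by requiring ∫_0^3 u dx = 0).


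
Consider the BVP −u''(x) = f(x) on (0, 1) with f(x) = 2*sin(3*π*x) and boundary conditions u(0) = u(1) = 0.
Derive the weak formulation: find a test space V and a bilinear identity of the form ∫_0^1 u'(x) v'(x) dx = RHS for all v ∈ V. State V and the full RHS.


V = H^1_0(0, 1) (so v(0) = v(1) = 0); weak form: ∫_0^1 u'v' dx = ∫_0^1 (2*sin(3*π*x)) v dx for all v ∈ V.

Multiply both sides by a test function v and integrate from 0 to 1:
  ∫_0^1 −u''(x) v(x) dx = ∫_0^1 f(x) v(x) dx.
Integrate the LHS by parts once:
  ∫_0^1 −u'' v dx = −[u'(x) v(x)]_0^1 + ∫_0^1 u'(x) v'(x) dx.
Thus ∫_0^1 u'(x) v'(x) dx = ∫_0^1 f(x) v(x) dx + [u'(x) v(x)]_0^1.
Choose V so that boundary terms are either known or forced to vanish.
u is Dirichlet: u(0) = u(1) = 0. Let V = H^1_0(0, 1); then v(0) = v(1) = 0, and [u' v]_0^1 = 0.
Weak formulation: find u (satisfying any essential BC) such that ∫_0^1 u'(x) v'(x) dx = ∫_0^1 f v dx for all v ∈ V.
Substituting f(x) = 2*sin(3*π*x), the right-hand side is ∫_0^1 (2*sin(3*π*x)) v dx.


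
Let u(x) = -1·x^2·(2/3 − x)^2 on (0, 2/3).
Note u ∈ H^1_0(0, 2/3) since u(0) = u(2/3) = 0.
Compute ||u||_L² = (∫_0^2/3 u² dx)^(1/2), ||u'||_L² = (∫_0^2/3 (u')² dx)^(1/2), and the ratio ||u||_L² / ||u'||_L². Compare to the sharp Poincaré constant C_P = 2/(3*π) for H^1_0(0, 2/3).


||u||_L² / ||u'||_L² = sqrt(3)/9 < C_P = 2/(3*π).

u(x) = -1·x^2·(2/3 − x)^2, so u'(x) = 4*x*(-9*x^2 + 9*x - 2)/9.
u(x) = -1·x^2·(2/3 − x)^2 vanishes at x = 0 and x = 2/3, so u ∈ H^1_0(0, 2/3). Differentiate via the product rule and integrate the resulting polynomials term by term.
  ∫_0^2/3 u² dx = ∫_0^2/3 (x^8 - 8*x^7/3 + 8*x^6/3 - 32*x^5/27 + 16*x^4/81) dx. Term by term:
    ∫_0^2/3 x^8 dx = 512/177147;  ∫_0^2/3 -8*x^7/3 dx = -256/19683;  ∫_0^2/3 8*x^6/3 dx = 1024/45927;
    ∫_0^2/3 -32*x^5/27 dx = -1024/59049;  ∫_0^2/3 16*x^4/81 dx = 512/98415.
  Sum: 512/177147 − 256/19683 + 1024/45927 − 1024/59049 + 512/98415 = 256/6200145.
  ∫_0^2/3 (u')² dx = ∫_0^2/3 (16*x^6 - 32*x^5 + 208*x^4/9 - 64*x^3/9 + 64*x^2/81) dx. Term by term:
    ∫_0^2/3 16*x^6 dx = 2048/15309;  ∫_0^2/3 -32*x^5 dx = -1024/2187;  ∫_0^2/3 208*x^4/9 dx = 6656/10935;
    ∫_0^2/3 -64*x^3/9 dx = -256/729;  ∫_0^2/3 64*x^2/81 dx = 512/6561.
  Sum: 2048/15309 − 1024/2187 + 6656/10935 − 256/729 + 512/6561 = 256/229635.
∫_0^2/3 u² dx = 256/6200145, so ||u||_L² = 16*sqrt(105)/25515.
∫_0^2/3 (u')² dx = 256/229635, so ||u'||_L² = 16*sqrt(35)/2835.
Ratio ||u||_L² / ||u'||_L² = sqrt(3)/9.
Sharp Poincaré constant on H^1_0(0, 2/3) is C_P = L/π = 2/(3*π), achieved by sin(3*π/2·x).
A polynomial bump cannot attain the sharp Poincaré constant (only the first sine eigenfunction does), so the ratio is strictly less than C_P, consistent with ||u||_L² ≤ C_P ||u'||_L².


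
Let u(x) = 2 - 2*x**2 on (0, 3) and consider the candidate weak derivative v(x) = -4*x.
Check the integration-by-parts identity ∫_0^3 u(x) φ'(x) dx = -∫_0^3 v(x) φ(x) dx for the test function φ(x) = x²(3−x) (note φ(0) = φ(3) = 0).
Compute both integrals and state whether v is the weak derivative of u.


LHS = 243/5, RHS = 243/5. Yes, v = u' weakly.

u(x) = 2 - 2*x**2, classical derivative u'(x) = -4*x.
φ(x) = x²(3−x), so φ'(x) = 3*x*(2 - x).
Note φ(0) = φ(3) = 0, so the boundary term u·φ vanishes.
LHS = ∫_0^3 u(x) φ'(x) dx = ∫_0^3 (6*x^4 - 12*x^3 - 6*x^2 + 12*x) dx. Term by term:
  ∫_0^3 6*x^4 dx = 1458/5;  ∫_0^3 -12*x^3 dx = -243;  ∫_0^3 -6*x^2 dx = -54;
  ∫_0^3 12*x dx = 54.
Sum: 1458/5 − 243 − 54 + 54 = 243/5.
So LHS = 243/5.
∫_0^3 v(x) φ(x) dx = ∫_0^3 (4*x^4 - 12*x^3) dx. Term by term:
  ∫_0^3 4*x^4 dx = 972/5;  ∫_0^3 -12*x^3 dx = -243.
Sum: 972/5 − 243 = -243/5.
So RHS = -∫_0^3 v(x) φ(x) dx = 243/5.
LHS = RHS, so the identity holds for this test φ.
Moreover u is smooth here and v(x) = u'(x) = -4*x pointwise, so the identity holds for every test function. Hence v is the weak derivative of u.


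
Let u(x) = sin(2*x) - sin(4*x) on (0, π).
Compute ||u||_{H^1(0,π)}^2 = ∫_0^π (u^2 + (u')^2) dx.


||u||_{H^1(0,π)}^2 = 11*π

u'(x) = 2*cos(2*x) - 4*cos(4*x).
Expand u² and (u')² and integrate term by term on (0, π), using: for integers n ≥ 1, ∫_0^π sin²(nx) dx = ∫_0^π cos²(nx) dx = π/2; for n ≠ n', ∫_0^π sin(nx)sin(n'x) dx = ∫_0^π cos(nx)cos(n'x) dx = 0; and by product-to-sum, ∫_0^π sin(nx)cos(n'x) dx = ½∫_0^π [sin((n+n')x) + sin((n−n')x)] dx, which is 0 when n+n' is even and 2n/(n²−n'²) when n+n' is odd (it need not vanish on (0, π)).
  u² squared terms: (-1)²·∫sin(4x)² dx = 1·π/2 = π/2;  (1)²·∫sin(2x)² dx = 1·π/2 = π/2.
  u² cross terms: 2·(-1)·(1)·∫sin(4x)·sin(2x) dx = -2·(0) = 0.
  So ∫_0^π u² dx = π/2 + π/2 + 0 = π.
  (u')² squared terms: (-4)²·∫cos(4x)² dx = 16·π/2 = 8*π;  (2)²·∫cos(2x)² dx = 4·π/2 = 2*π.
  (u')² cross terms: 2·(-4)·(2)·∫cos(4x)·cos(2x) dx = -16·(0) = 0.
  So ∫_0^π (u')² dx = 8*π + 2*π + 0 = 10*π.
||u||_{H^1}^2 = (π) + (10*π) = 11*π.


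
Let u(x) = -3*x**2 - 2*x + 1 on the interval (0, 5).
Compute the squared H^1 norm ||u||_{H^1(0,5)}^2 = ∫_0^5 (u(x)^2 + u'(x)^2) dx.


||u||_{H^1}^2 = 27575/3

The H^1 norm (squared) on an interval (0, L) is
  ||u||_{H^1}^2 = ∫_0^L u(x)^2 dx + ∫_0^L u'(x)^2 dx.
Compute u'(x) = -6*x - 2.
Then u(x)^2 = 9*x**4 + 12*x**3 - 2*x**2 - 4*x + 1 and u'(x)^2 = 36*x**2 + 24*x + 4.
Integrate each monomial from 0 to 5 using ∫_0^5 c·x^n dx = c·5^(n+1)/(n+1):
  ∫_0^5 u(x)^2 dx = ∫_0^5 (9*x^4 + 12*x^3 - 2*x^2 - 4*x + 1) dx. Term by term:
    ∫_0^5 9*x^4 dx = 5625;  ∫_0^5 12*x^3 dx = 1875;  ∫_0^5 -2*x^2 dx = -250/3;
    ∫_0^5 -4*x dx = -50;  ∫_0^5 1 dx = 5.
  Sum: 5625 + 1875 − 250/3 − 50 + 5 = 22115/3.
  ∫_0^5 u'(x)^2 dx = ∫_0^5 (36*x^2 + 24*x + 4) dx. Term by term:
    ∫_0^5 36*x^2 dx = 1500;  ∫_0^5 24*x dx = 300;  ∫_0^5 4 dx = 20.
  Sum: 1500 + 300 + 20 = 1820.
Adding: ||u||_{H^1}^2 = 22115/3 + 1820 = 27575/3.
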